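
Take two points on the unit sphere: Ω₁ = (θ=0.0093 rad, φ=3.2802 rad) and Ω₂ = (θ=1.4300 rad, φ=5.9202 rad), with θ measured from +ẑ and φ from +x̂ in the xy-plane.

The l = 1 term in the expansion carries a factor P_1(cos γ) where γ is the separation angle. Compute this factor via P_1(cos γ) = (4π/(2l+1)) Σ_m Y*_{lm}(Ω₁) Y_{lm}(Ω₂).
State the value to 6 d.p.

Addition theorem: P_1(cos γ) = (4π/3) Σ_m Y*_{lm}(Ω₁) Y_{lm}(Ω₂), m = −1…1:
  m=-1: Y*=-0.00318 - 0.00044j  Y=0.31979 + 0.12146j  product -0.00096 - 0.00053j
  m=+0: Y*=0.48858 + 0.00000j  Y=0.06857 + 0.00000j  product 0.03350 + 0.00000j
  m=+1: Y*=0.00318 - 0.00044j  Y=-0.31979 + 0.12146j  product -0.00096 + 0.00053j
Total Σ_m = 0.03157 + 0.00000j. Multiply by 4.188790: 0.13225 + 0.00000j. P_1(cos γ) = 0.132252

0.132252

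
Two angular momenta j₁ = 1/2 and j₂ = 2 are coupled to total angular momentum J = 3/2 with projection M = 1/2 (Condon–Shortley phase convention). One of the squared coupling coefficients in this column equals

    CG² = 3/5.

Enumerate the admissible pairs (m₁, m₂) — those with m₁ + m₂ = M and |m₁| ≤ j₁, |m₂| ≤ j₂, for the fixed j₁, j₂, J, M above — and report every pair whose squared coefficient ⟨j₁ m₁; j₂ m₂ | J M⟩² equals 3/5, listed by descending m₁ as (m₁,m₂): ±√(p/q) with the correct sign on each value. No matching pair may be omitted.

(-1/2,1): −√(3/5)

Admissible pairs with m₁+m₂ = M = 1/2: (-1/2,1), (1/2,0)
  (m₁,m₂)=(1/2,0): CG² = 2/5, CG = +√(2/5)
  (m₁,m₂)=(-1/2,1): CG² = 3/5, CG = −√(3/5)   ← matches the target
Pairs with CG² = 3/5: (-1/2,1): −√(3/5)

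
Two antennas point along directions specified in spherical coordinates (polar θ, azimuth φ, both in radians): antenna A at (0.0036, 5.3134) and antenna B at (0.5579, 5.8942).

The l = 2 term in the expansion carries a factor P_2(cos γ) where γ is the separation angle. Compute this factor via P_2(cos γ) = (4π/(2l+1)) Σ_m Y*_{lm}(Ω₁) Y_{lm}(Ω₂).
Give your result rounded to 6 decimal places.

0.583639

Expand P_2 via completeness: Σ_{m} conj(Y_{2,m}) at Ω₁ times Y_{2,m} at Ω₂ —
  term(m=-2) = (0.000000, -0.000000)   from Y*(Ω₁)=(-0.000002, -0.000005), Y(Ω₂)=(0.077119, 0.075982)
  term(m=-1) = (0.000807, -0.000529)   from Y*(Ω₁)=(0.001573, -0.002294), Y(Ω₂)=(0.321055, 0.131590)
  term(m=+0) = (0.230609, 0.000000)   from Y*(Ω₁)=(0.630771, -0.000000), Y(Ω₂)=(0.365598, 0.000000)
  term(m=+1) = (0.000807, 0.000529)   from Y*(Ω₁)=(-0.001573, -0.002294), Y(Ω₂)=(-0.321055, 0.131590)
  term(m=+2) = (0.000000, 0.000000)   from Y*(Ω₁)=(-0.000002, 0.000005), Y(Ω₂)=(0.077119, -0.075982)
Total Σ_m = (0.232223, -0.000000). Multiply by 2.513274: (0.583639, -0.000000). P_2(cos γ) = 0.583639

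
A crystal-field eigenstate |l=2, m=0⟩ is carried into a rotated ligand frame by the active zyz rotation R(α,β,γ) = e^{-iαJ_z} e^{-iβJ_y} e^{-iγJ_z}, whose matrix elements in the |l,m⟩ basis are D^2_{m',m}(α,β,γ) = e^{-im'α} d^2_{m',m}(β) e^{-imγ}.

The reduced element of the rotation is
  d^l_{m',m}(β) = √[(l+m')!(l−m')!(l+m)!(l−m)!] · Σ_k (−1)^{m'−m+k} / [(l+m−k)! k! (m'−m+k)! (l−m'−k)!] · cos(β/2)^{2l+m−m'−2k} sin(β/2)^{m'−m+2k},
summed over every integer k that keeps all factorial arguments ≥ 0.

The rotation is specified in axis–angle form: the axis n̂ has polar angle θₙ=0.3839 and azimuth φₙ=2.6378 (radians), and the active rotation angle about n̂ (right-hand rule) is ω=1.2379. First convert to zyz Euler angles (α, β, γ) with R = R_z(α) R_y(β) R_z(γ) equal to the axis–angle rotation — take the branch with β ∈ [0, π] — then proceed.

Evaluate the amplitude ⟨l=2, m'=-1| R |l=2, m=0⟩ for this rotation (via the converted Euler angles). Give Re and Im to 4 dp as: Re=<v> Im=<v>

Axis–angle → zyz. n̂ = (sinθₙcosφₙ, sinθₙsinφₙ, cosθₙ) = (-0.328006, +0.180809, +0.927211), ω = 1.2379.
R = I cosω + sinω [n̂]ₓ + (1−cosω) n̂n̂ᵀ gives
  R = [+0.399212, -0.916233, -0.033864; +0.836381, +0.348791, +0.422862; -0.375629, -0.197135, +0.905561]
β = atan2(√(R₁₃²+R₂₃²), R₃₃) = 0.438096; α = atan2(R₂₃, R₁₃) mod 2π = 1.650708; γ = atan2(R₃₂, −R₃₁) mod 2π = 5.799886
First d^2_{-1,0}(β=0.4381), then the phase factors e^{-i(-1)α} and e^{-i(0)γ}:
c=cos(0.438096/2)=0.976105, s=sin(0.438096/2)=0.217300; N=√[1·6·2·2]=4.898979
k∈{1,2} keeps every argument non-negative
  k=1: (−1)^0·4.8990/(2)·0.9761^3·0.2173^1 = +0.495023
  k=2: (−1)^1·4.8990/(2)·0.9761^1·0.2173^3 = -0.024533
d^2_{-1,0}(0.4381) = +0.495023 -0.024533 = +0.470490
D = (-0.079827+0.996809i)·(+0.470490)·(+1.000000+0.000000i) = -0.037558+0.468988i

Re=-0.0376 Im=0.4690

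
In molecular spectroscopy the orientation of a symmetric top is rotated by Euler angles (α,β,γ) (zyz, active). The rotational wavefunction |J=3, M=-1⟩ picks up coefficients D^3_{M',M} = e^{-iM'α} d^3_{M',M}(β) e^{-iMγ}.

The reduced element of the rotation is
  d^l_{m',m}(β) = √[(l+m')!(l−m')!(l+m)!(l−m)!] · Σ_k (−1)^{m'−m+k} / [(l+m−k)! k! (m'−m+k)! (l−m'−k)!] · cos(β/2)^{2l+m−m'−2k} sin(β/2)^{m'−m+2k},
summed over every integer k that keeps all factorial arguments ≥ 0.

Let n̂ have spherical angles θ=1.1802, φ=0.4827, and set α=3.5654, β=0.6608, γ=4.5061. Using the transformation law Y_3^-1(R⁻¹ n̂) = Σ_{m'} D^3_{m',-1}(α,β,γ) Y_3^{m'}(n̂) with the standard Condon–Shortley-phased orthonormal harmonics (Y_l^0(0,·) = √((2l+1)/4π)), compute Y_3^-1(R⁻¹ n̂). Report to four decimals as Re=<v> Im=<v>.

Need the full column D^3_{m',-1} for m'=−3..3 at α=3.5654, β=0.6608, γ=4.5061.
cos(β/2)=0.945913, sin(β/2)=0.324421
d^3_{-3,-1}: single k=2 term ⇒ +0.326339;  D = -0.285499+0.158075i
d^3_{-2,-1}: k∈[1..2] ⇒ +0.776899 -0.182773 = +0.594126;  D = +0.355441-0.476075i
d^3_{-1,-1}: k∈[0..2] ⇒ +0.716319 -0.674083 +0.059469 = +0.101705;  D = -0.021949+0.099308i
d^3_{0,-1}: k∈[0..2] ⇒ -0.851050 +0.300326 -0.011776 = -0.562500;  D = +0.115216+0.550574i
d^3_{1,-1}: k∈[0..2] ⇒ +0.505562 -0.079292 +0.001166 = +0.427436;  D = +0.251855+0.345356i
d^3_{2,-1}: k∈[0..1] ⇒ -0.182773 +0.010750 = -0.172023;  D = +0.149550+0.085011i
d^3_{3,-1}: single k=0 term ⇒ +0.038387;  D = +0.038221+0.003568i
Y_3^{m'}(θ=1.1802,φ=0.4827) and Σ D·Y over m':
  (-0.2855+0.1581i)·(+0.0404-0.3274i)  (+0.3554-0.4761i)·(+0.1893-0.2736i)  (-0.0219+0.0993i)·(-0.0728+0.0382i)  (+0.1152+0.5506i)·(-0.3233+0.0000i)  (+0.2519+0.3454i)·(+0.0728+0.0382i)  (+0.1495+0.0850i)·(+0.1893+0.2736i)  (+0.0382+0.0036i)·(-0.0404-0.3274i)
Y_3^-1(R⁻¹ n̂) = -0.052309-0.194459i

Re=-0.0523 Im=-0.1945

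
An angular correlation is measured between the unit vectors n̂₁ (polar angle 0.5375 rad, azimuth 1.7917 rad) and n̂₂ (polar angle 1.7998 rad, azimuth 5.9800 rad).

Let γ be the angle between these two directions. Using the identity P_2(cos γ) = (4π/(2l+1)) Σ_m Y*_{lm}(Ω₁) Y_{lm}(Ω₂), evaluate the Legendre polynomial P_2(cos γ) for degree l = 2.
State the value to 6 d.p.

Summing Y*_{l m}(θ₁,φ₁)·Y_{l m}(θ₂,φ₂) over m ∈ [−2, 2]; prefactor 4π/(2·2+1) = 2.513274:
  [-2]  conj(Y_{2,-2})(Ω₁) = -0.09153 - 0.04329j ; Y_{2,-2}(Ω₂) = 0.30105 + 0.20879j ; Δ = -0.01852 - 0.03214j
  [-1]  conj(Y_{2,-1})(Ω₁) = -0.07445 + 0.33151j ; Y_{2,-1}(Ω₂) = -0.16301 - 0.05099j ; Δ = 0.02904 - 0.05024j
  [+0]  conj(Y_{2,0})(Ω₁) = 0.38276 + 0.00000j ; Y_{2,0}(Ω₂) = -0.26663 + 0.00000j ; Δ = -0.10206 + 0.00000j
  [+1]  conj(Y_{2,1})(Ω₁) = 0.07445 + 0.33151j ; Y_{2,1}(Ω₂) = 0.16301 - 0.05099j ; Δ = 0.02904 + 0.05024j
  [+2]  conj(Y_{2,2})(Ω₁) = -0.09153 + 0.04329j ; Y_{2,2}(Ω₂) = 0.30105 - 0.20879j ; Δ = -0.01852 + 0.03214j
Total Σ_m = -0.08101 + 0.00000j. Multiply by 2.513274: -0.20360 + 0.00000j. P_2(cos γ) = -0.203602

-0.203602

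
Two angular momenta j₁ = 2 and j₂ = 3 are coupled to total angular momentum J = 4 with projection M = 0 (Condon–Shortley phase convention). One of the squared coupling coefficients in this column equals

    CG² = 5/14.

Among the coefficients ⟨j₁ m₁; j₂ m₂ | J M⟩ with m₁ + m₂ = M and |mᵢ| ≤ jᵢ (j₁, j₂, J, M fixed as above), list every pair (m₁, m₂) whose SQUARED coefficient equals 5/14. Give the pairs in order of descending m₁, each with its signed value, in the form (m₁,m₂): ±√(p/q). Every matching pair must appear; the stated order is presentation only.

Admissible pairs with m₁+m₂ = M = 0: (-2,2), (-1,1), (0,0), (1,-1), (2,-2)
  (m₁,m₂)=(2,-2): CG² = 1/7, CG = +√(1/7)
  (m₁,m₂)=(1,-1): CG² = 5/14, CG = +√(5/14)   ← matches the target
  (m₁,m₂)=(0,0): CG² = 0/1, CG = 0
  (m₁,m₂)=(-1,1): CG² = 5/14, CG = −√(5/14)   ← matches the target
  (m₁,m₂)=(-2,2): CG² = 1/7, CG = −√(1/7)
Pairs with CG² = 5/14: (1,-1): +√(5/14); (-1,1): −√(5/14)

(1,-1): +√(5/14); (-1,1): −√(5/14)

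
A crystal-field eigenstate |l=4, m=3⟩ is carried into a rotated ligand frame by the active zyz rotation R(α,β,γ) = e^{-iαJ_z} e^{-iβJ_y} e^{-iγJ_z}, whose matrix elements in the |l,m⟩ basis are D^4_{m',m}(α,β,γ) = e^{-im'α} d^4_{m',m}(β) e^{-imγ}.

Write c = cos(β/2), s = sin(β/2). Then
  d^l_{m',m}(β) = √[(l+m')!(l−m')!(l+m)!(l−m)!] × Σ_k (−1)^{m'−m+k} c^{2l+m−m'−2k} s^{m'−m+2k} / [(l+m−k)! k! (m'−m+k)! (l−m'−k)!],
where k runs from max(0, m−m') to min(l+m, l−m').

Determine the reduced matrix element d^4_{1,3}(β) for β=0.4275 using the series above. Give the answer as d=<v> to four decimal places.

d^4_{1,3}(β=0.4275) via the finite sum:
c=cos(0.427500/2)=0.977242, s=sin(0.427500/2)=0.212126; N=√[120·6·5040·1]=1904.940944
The bounds max(0,m−m')=2 and min(l+m,l−m')=3 give 2 terms
  k=2: (−1)^0·1904.9409/(240)·0.9772^6·0.2121^2 = +0.311080
  k=3: (−1)^1·1904.9409/(144)·0.9772^4·0.2121^4 = -0.024429
d^4_{1,3}(0.4275) = +0.311080 -0.024429 = +0.286651

d=0.2867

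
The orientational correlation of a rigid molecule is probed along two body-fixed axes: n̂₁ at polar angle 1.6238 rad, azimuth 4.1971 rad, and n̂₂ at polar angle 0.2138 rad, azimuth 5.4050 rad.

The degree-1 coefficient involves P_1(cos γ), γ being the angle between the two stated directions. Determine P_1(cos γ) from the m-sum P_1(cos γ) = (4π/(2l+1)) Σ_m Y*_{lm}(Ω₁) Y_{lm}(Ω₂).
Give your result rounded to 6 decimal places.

0.023440

Summing Y*_{l m}(θ₁,φ₁)·Y_{l m}(θ₂,φ₂) over m ∈ [−1, 1]; prefactor 4π/(2·1+1) = 4.188790:
  [-1]  conj(Y_{1,-1})(Ω₁) = (-0.170016, -0.300210) ; Y_{1,-1}(Ω₂) = (0.046809, 0.056414) ; Δ = (0.008978, -0.023644)
  [+0]  conj(Y_{1,0})(Ω₁) = (-0.025886, -0.000000) ; Y_{1,0}(Ω₂) = (0.477478, 0.000000) ; Δ = (-0.012360, -0.000000)
  [+1]  conj(Y_{1,1})(Ω₁) = (0.170016, -0.300210) ; Y_{1,1}(Ω₂) = (-0.046809, 0.056414) ; Δ = (0.008978, 0.023644)
Σ over m = (0.005596, 0.000000); ×(4π/3) → (0.023440, 0.000000). Real part: 0.023440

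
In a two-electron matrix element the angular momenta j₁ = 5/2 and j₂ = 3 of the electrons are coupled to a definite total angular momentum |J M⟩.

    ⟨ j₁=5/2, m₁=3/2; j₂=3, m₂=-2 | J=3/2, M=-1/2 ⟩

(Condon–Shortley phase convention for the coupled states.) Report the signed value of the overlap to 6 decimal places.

j₁+j₂−J=4  J+j₁−j₂=1  J−j₁+j₂=2  j₁+j₂+J+1=8
(j₁±m₁, j₂±m₂, J±M) = (4,1,1,5,1,2)
P² = 192/7
sum k=0..1:
  [0] +1/24 = 1/24
  [1] −1/12 = -1/12
S = -1/24
C² = P²·S² = 1/21 ; C = -0.218218

−√(1/21) = -0.218218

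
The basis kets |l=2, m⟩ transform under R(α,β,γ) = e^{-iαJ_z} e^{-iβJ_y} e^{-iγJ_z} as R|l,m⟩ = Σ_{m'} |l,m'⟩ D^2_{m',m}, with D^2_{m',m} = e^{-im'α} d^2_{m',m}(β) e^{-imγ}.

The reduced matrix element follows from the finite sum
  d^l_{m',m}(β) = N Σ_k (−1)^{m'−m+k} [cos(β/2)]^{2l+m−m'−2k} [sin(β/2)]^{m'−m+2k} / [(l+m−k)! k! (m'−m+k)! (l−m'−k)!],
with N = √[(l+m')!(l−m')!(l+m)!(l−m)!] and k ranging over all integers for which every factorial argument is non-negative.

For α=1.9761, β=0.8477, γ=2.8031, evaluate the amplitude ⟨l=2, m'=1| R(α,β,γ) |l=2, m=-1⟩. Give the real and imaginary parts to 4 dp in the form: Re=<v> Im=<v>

D^2_{1,-1}(1.9761,0.8477,2.8031) = e^{-i·1·1.9761}·d^2_{1,-1}(0.8477)·e^{-i·-1·2.8031}. Compute d first:
With c≡cos(β/2)=0.911512 and s≡sin(β/2)=0.411273, N=[6·1·1·6]^{1/2}=6.000000
k: max(0,(-1)−(1))=0 … min(2+(-1),2−(1))=1
  k=0: (−1)^2·6.0000/(2)·0.9115^2·0.4113^2 = +0.421606
  k=1: (−1)^3·6.0000/(6)·0.9115^0·0.4113^4 = -0.028610
d^2_{1,-1}(0.8477) = +0.421606 -0.028610 = +0.392995
Phases: e^{-i·(1)·1.9761}=-0.394298-0.918983i, e^{-i·(-1)·2.8031}=-0.943256+0.332066i ⇒ D=+0.266092+0.289207i

Re=0.2661 Im=0.2892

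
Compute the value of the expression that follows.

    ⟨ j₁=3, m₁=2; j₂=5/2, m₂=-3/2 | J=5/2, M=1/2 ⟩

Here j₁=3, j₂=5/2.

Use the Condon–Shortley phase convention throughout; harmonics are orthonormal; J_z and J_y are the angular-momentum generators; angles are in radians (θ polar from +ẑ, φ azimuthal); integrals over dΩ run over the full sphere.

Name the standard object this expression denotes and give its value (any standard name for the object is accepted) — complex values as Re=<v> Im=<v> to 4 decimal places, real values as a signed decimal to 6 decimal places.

This is a Clebsch–Gordan (vector-coupling) coefficient.
triangle: 3!×3!×2!/9! = 72/362880
(j±m)!: 5!×1!×1!×4!×3!×2! = 34560
prefactor² = (2J+1)×Δ×N² = 288/7
  k=0: +1/(0!×3!×1!×1!×2!×1!) = 1/12
  k=1: −1/(1!×2!×0!×0!×3!×2!) = -1/24
Σ = 1/24  ⇒  CG² = 288/7×(1/24)² = 1/14
CG = +√(1/14) = +0.267261

Clebsch–Gordan coefficient, +√(1/14) ≈ +0.267261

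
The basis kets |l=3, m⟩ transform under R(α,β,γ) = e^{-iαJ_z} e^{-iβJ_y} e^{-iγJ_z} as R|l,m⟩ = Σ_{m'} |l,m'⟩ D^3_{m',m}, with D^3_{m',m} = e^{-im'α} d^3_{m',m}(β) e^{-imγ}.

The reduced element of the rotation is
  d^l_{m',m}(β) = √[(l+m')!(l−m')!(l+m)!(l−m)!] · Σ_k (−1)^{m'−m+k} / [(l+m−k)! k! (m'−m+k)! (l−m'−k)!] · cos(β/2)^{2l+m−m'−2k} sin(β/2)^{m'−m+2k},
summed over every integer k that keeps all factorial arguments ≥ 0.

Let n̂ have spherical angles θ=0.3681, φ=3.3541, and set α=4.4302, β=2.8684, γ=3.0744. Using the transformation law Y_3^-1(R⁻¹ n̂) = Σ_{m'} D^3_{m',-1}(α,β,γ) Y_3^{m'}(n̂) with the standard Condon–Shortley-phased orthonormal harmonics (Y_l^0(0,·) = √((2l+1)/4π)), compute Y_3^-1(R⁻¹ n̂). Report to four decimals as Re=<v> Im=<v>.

Need the full column D^3_{m',-1} for m'=−3..3 at α=4.4302, β=2.8684, γ=3.0744.
cos(β/2)=0.136172, sin(β/2)=0.990685
d^3_{-3,-1}: single k=2 term ⇒ +0.001307;  D = -0.001035-0.000798i
d^3_{-2,-1}: k∈[1..2] ⇒ +0.000147 -0.015527 = -0.015381;  D = -0.012414+0.009081i
d^3_{-1,-1}: k∈[0..2] ⇒ +0.000006 -0.002700 +0.107169 = +0.104476;  D = +0.035764+0.098164i
d^3_{0,-1}: k∈[0..2] ⇒ -0.000161 +0.025514 -0.450149 = -0.424796;  D = +0.423837-0.028522i
d^3_{1,-1}: k∈[0..2] ⇒ +0.002025 -0.142892 +0.945397 = +0.804529;  D = +0.171641-0.786007i
d^3_{2,-1}: k∈[0..1] ⇒ -0.015527 +0.410928 = +0.395401;  D = +0.347529+0.188588i
d^3_{3,-1}: single k=0 term ⇒ +0.069177;  D = -0.048620+0.049210i
Y_3^{m'}(θ=0.3681,φ=3.3541) and Σ D·Y over m':
  (-0.0010-0.0008i)·(-0.0156+0.0116i)  (-0.0124+0.0091i)·(+0.1125-0.0509i)  (+0.0358+0.0982i)·(-0.3811+0.0822i)  (+0.4238-0.0285i)·(+0.4709+0.0000i)  (+0.1716-0.7860i)·(+0.3811+0.0822i)  (+0.3475+0.1886i)·(+0.1125+0.0509i)  (-0.0486+0.0492i)·(+0.0156+0.0116i)
Y_3^-1(R⁻¹ n̂) = +0.335199-0.292580i

Re=0.3352 Im=-0.2926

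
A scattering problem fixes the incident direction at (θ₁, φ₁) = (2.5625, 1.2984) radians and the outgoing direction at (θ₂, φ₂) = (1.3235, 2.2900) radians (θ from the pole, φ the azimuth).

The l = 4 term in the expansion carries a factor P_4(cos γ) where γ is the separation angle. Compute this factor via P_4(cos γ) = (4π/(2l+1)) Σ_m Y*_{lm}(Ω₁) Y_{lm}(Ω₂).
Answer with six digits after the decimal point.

Summing Y*_{l m}(θ₁,φ₁)·Y_{l m}(θ₂,φ₂) over m ∈ [−4, 4]; prefactor 4π/(2·4+1) = 1.396263:
  m=-4: (+0.018373-0.035187i) × (-0.377460-0.102346i) = -0.010536+0.011401i  (running Σ = -0.010536+0.011401i)
  m=-3: (+0.125213+0.117494i) × (+0.232548-0.154634i) = +0.047287+0.007961i  (running Σ = +0.036750+0.019362i)
  m=-2: (-0.334474+0.202679i) × (+0.024101-0.180979i) = +0.028620+0.065417i  (running Σ = +0.065370+0.084780i)
  m=-1: (-0.110972-0.397267i) × (+0.190882+0.217987i) = +0.065416-0.100022i  (running Σ = +0.130786-0.015242i)
  m=0: (-0.088909-0.000000i) × (+0.140493+0.000000i) = -0.012491-0.000000i  (running Σ = +0.118295-0.015242i)
  m=1: (+0.110972-0.397267i) × (-0.190882+0.217987i) = +0.065416+0.100022i  (running Σ = +0.183711+0.084780i)
  m=2: (-0.334474-0.202679i) × (+0.024101+0.180979i) = +0.028620-0.065417i  (running Σ = +0.212331+0.019362i)
  m=3: (-0.125213+0.117494i) × (-0.232548-0.154634i) = +0.047287-0.007961i  (running Σ = +0.259617+0.011401i)
  m=4: (+0.018373+0.035187i) × (-0.377460+0.102346i) = -0.010536-0.011401i  (running Σ = +0.249081-0.000000i)
Accumulated sum +0.249081-0.000000i; after 4π/(2l+1) scaling, +0.347783-0.000000i ⇒ P_4 = 0.347783

0.347783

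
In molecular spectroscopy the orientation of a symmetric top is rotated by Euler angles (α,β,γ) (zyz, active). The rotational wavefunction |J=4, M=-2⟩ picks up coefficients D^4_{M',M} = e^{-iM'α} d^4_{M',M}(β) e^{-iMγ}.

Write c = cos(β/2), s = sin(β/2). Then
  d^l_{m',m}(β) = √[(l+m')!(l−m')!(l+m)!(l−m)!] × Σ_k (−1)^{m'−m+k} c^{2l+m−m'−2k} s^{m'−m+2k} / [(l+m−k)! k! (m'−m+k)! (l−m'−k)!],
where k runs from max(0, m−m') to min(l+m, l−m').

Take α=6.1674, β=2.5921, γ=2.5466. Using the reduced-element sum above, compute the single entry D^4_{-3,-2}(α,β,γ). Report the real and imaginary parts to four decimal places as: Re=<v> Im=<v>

Re=-0.0005 Im=0.0143

Split into d^4_{-3,-2}(β=2.5921) × two z-phases.
With c≡cos(β/2)=0.271303 and s≡sin(β/2)=0.962494, N=[1·5040·2·720]^{1/2}=2693.993318
The bounds max(0,m−m')=1 and min(l+m,l−m')=2 give 2 terms
  k=1: (−1)^0·2693.9933/(720)·0.2713^7·0.9625^1 = +0.000390
  k=2: (−1)^1·2693.9933/(240)·0.2713^5·0.9625^3 = -0.014711
d^4_{-3,-2}(2.5921) = +0.000390 -0.014711 = -0.014322
D = (+0.940276-0.340413i)·(-0.014322)·(+0.371674-0.928364i) = -0.000479+0.014314i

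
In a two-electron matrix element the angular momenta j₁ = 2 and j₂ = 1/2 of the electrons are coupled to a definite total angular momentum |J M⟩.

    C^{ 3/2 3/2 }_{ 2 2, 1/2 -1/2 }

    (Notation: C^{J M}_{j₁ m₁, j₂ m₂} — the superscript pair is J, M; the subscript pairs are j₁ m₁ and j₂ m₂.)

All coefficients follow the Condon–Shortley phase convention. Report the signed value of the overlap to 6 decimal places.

+√(4/5) = +0.894427

√[4·1!3!0!/5! · 4!0!0!1!3!0!] = √(144/5)
  +(−1)^0/∏(0,1,0,0,3,0)! = 1/6  (running 1/6)
⟨..|..⟩ = √(144/5)·(1/6) = +0.894427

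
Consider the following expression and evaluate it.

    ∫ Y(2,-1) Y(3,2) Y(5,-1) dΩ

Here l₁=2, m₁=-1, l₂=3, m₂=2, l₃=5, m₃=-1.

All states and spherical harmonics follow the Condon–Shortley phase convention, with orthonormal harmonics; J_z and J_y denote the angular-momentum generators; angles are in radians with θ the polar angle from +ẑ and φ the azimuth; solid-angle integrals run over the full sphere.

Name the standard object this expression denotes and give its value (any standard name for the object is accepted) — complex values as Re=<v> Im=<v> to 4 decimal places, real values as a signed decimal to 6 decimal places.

This is a Gaunt coefficient — the integral of a triple product of spherical harmonics over the sphere.
Checks pass: Σm=0; 10 even; l₃=5∈[1,5].
(2·2+1)(2·3+1)(2·5+1) = 385
Δ: 0! 4! 6! / 11! → 1/2310
sum: t=0:+1/144 = 1/144
3j²(2 3 5; 0 0 0) = Δ·Π!·Σ² = 10/231  (sign -1)
sum: t=0:+1/720 = 1/720
3j²(2 3 5; -1 2 -1) = Δ·Π!·Σ² = 4/385  (sign +1)
combine: 4πI² = 385·10/231·4/385 = 40/231
take √, sign -1: I = -0.11738675

Gaunt coefficient, -0.117387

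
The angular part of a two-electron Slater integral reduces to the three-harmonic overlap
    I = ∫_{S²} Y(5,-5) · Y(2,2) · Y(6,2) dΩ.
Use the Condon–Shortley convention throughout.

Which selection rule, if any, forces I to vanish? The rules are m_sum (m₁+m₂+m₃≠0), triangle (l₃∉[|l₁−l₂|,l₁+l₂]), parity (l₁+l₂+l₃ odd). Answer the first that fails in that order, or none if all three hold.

m₁+m₂+m₃ = -5 + 2 + 2 = -1  ✗
triangle: |5−2|=3 ≤ l₃=6 ≤ 5+2=7
parity: l₁+l₂+l₃ = 13 is odd

m_sum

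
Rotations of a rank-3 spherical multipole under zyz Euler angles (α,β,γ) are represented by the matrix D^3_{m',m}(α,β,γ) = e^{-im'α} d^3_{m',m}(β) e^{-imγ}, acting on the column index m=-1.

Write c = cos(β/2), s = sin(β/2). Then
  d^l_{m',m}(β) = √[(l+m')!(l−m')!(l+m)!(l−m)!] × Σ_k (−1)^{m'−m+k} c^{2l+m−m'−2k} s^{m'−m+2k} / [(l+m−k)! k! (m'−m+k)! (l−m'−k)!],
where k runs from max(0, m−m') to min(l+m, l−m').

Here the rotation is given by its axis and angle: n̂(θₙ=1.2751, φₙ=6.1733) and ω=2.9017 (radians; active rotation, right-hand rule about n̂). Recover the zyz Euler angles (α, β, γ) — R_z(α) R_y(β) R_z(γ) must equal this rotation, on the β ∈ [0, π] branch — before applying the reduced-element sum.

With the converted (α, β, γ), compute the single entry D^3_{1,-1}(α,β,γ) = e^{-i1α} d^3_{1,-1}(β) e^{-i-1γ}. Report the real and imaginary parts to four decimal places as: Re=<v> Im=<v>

Re=-0.1443 Im=-0.0322

Axis–angle → zyz. n̂ = (sinθₙcosφₙ, sinθₙsinφₙ, cosθₙ) = (+0.950830, -0.104905, +0.291406), ω = 2.9017.
R = I cosω + sinω [n̂]ₓ + (1−cosω) n̂n̂ᵀ gives
  R = [+0.810902, -0.265874, +0.521295; -0.127399, -0.949669, -0.286180; +0.571146, +0.165651, -0.803960]
β = atan2(√(R₁₃²+R₂₃²), R₃₃) = 2.504721; α = atan2(R₂₃, R₁₃) mod 2π = 5.781127; γ = atan2(R₃₂, −R₃₁) mod 2π = 2.859305
D^3_{1,-1}(5.7811,2.5047,2.8593) = e^{-i·1·5.7811}·d^3_{1,-1}(2.5047)·e^{-i·-1·2.8593}. Compute d first:
Half-angle: c=0.313081, s=0.949726. N=√(24·2·2·24)=48.000000
k∈{0,1,2} keeps every argument non-negative
  k=0: (−1)^2·48.0000/(8)·0.3131^4·0.9497^2 = +0.051997
  k=1: (−1)^3·48.0000/(6)·0.3131^2·0.9497^4 = -0.637967
  k=2: (−1)^4·48.0000/(48)·0.3131^0·0.9497^6 = +0.733822
d^3_{1,-1}(2.5047) = +0.051997 -0.637967 +0.733822 = +0.147852
Attach z-rotation phases: D = e^{-i(1)(5.7811)}·(+0.147852)·e^{-i(-1)(2.8593)} = -0.144296-0.032233i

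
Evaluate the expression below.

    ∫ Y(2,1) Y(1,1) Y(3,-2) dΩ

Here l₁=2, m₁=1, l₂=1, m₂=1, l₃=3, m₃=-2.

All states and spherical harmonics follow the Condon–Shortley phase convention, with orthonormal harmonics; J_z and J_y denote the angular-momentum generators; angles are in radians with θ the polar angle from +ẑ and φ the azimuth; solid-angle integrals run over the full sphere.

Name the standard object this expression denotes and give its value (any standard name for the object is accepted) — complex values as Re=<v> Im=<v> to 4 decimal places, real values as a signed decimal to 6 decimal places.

Gaunt coefficient, +0.261169

This is a Gaunt coefficient — the integral of a triple product of spherical harmonics over the sphere.
Rules hold: Σm=0, L=6 even, 1≤3≤3.
N = 5·3·7 = 105
Δ = 0!·4!·2!/7! = 1/105
Racah Σ t=0..0: t=0:+1/4 = 1/4
⇒ 3j(2 1 3; 0 0 0)² = 3/35, sgn -1
Racah Σ t=0..0: t=0:+1/12 = 1/12
⇒ 3j(2 1 3; 1 1 -2)² = 2/21, sgn -1
4πI² = N·(3j₀)²·(3jₘ)² = 6/7
I = +1·√(0.857143/4π) = 0.26116903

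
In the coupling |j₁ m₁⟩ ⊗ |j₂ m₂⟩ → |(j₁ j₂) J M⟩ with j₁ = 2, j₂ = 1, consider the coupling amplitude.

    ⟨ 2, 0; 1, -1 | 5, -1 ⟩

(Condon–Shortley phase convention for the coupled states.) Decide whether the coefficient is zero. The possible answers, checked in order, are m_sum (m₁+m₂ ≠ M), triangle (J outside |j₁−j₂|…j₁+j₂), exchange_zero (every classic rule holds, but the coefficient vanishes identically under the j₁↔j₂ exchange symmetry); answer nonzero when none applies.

triangle

m-sum: m₁+m₂ = 0+(-1) = -1, M = -1  ✓
triangle: need |j₁−j₂| ≤ J ≤ j₁+j₂, i.e. J ∈ [1, 3]; J = 5 is outside ✗ ⇒ coefficient is 0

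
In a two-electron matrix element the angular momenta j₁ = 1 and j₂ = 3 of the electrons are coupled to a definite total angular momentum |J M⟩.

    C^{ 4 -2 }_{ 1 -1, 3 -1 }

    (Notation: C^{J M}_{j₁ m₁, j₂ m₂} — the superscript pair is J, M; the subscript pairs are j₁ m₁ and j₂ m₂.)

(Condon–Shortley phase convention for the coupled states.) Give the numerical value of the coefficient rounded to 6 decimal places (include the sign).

j₁+j₂−J=0  J+j₁−j₂=2  J−j₁+j₂=6  j₁+j₂+J+1=9
(j₁±m₁, j₂±m₂, J±M) = (0,2,2,4,2,6)
P² = 34560/7
sum k=0..0:
  [0] +1/96 = 1/96
S = 1/96
C² = P²·S² = 15/28 ; C = +0.731925

+√(15/28) = +0.731925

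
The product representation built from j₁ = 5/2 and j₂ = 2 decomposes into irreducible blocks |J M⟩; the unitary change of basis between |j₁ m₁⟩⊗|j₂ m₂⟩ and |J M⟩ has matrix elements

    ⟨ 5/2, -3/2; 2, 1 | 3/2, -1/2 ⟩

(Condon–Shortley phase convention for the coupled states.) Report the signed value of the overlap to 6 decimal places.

+0.138013

j₁+j₂−J=3  J+j₁−j₂=2  J−j₁+j₂=1  j₁+j₂+J+1=7
(j₁±m₁, j₂±m₂, J±M) = (1,4,3,1,1,2)
P² = 96/35
sum k=2..3:
  [2] +1/4 = 1/4
  [3] −1/6 = -1/6
S = 1/12
C² = P²·S² = 2/105 ; C = +0.138013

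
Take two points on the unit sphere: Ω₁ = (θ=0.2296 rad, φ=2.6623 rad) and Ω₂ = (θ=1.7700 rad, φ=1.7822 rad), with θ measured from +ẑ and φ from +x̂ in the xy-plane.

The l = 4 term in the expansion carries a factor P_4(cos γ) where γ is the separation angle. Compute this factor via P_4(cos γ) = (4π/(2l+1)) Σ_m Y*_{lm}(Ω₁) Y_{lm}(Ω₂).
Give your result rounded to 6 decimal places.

Addition theorem: P_4(cos γ) = (4π/9) Σ_m Y*_{lm}(Ω₁) Y_{lm}(Ω₂), m = −4…4:
  term(m=-4) = (-0.000451, -0.000179)   from Y*(Ω₁)=(-0.000403, -0.001117), Y(Ω₂)=(0.270981, -0.305752)
  term(m=-3) = (0.002939, -0.001611)   from Y*(Ω₁)=(-0.001904, 0.014241), Y(Ω₂)=(-0.138232, -0.187921)
  term(m=-2) = (0.004291, -0.022383)   from Y*(Ω₁)=(0.056135, -0.079939), Y(Ω₂)=(0.212769, -0.095734)
  term(m=-1) = (0.060774, 0.073532)   from Y*(Ω₁)=(-0.338389, 0.175865), Y(Ω₂)=(-0.052489, -0.244578)
  term(m=+0) = (0.126618, 0.000000)   from Y*(Ω₁)=(0.637046, -0.000000), Y(Ω₂)=(0.198758, 0.000000)
  term(m=+1) = (0.060774, -0.073532)   from Y*(Ω₁)=(0.338389, 0.175865), Y(Ω₂)=(0.052489, -0.244578)
  term(m=+2) = (0.004291, 0.022383)   from Y*(Ω₁)=(0.056135, 0.079939), Y(Ω₂)=(0.212769, 0.095734)
  term(m=+3) = (0.002939, 0.001611)   from Y*(Ω₁)=(0.001904, 0.014241), Y(Ω₂)=(0.138232, -0.187921)
  term(m=+4) = (-0.000451, 0.000179)   from Y*(Ω₁)=(-0.000403, 0.001117), Y(Ω₂)=(0.270981, 0.305752)
Total Σ_m = (0.261725, 0.000000). Multiply by 1.396263: (0.365438, 0.000000). P_4(cos γ) = 0.365438

0.365438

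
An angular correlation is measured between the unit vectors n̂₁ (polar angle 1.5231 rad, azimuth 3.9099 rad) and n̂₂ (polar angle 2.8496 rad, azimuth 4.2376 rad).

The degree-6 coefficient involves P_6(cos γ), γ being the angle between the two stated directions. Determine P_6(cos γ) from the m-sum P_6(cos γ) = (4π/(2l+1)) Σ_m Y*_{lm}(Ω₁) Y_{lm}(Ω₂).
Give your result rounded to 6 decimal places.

-0.025543

Term-by-term m-sum for l=6 (normalisation 4π/13 = 0.966644):
  m=-6: Y*=-0.04911 - 0.47728j  Y=0.00026 - 0.00008j  product -0.00005 - 0.00012j
  m=-5: Y*=0.06068 + 0.05111j  Y=0.00220 + 0.00228j  product 0.00002 + 0.00025j
  m=-4: Y*=0.34547 - 0.02365j  Y=-0.00718 + 0.02108j  product -0.00198 + 0.00745j
  m=-3: Y*=-0.06169 + 0.06836j  Y=-0.10435 + 0.01539j  product 0.00538 - 0.00808j
  m=-2: Y*=0.01065 + 0.31153j  Y=-0.19241 - 0.26882j  product 0.08170 - 0.06281j
  m=-1: Y*=-0.06958 - 0.06724j  Y=0.27224 - 0.52964j  product -0.05456 + 0.01855j
  m=+0: Y*=-0.30278 + 0.00000j  Y=0.28879 + 0.00000j  product -0.08744 + 0.00000j
  m=+1: Y*=0.06958 - 0.06724j  Y=-0.27224 - 0.52964j  product -0.05456 - 0.01855j
  m=+2: Y*=0.01065 - 0.31153j  Y=-0.19241 + 0.26882j  product 0.08170 + 0.06281j
  m=+3: Y*=0.06169 + 0.06836j  Y=0.10435 + 0.01539j  product 0.00538 + 0.00808j
  m=+4: Y*=0.34547 + 0.02365j  Y=-0.00718 - 0.02108j  product -0.00198 - 0.00745j
  m=+5: Y*=-0.06068 + 0.05111j  Y=-0.00220 + 0.00228j  product 0.00002 - 0.00025j
  m=+6: Y*=-0.04911 + 0.47728j  Y=0.00026 + 0.00008j  product -0.00005 + 0.00012j
Total Σ_m = -0.02642 + 0.00000j. Multiply by 0.966644: -0.02554 + 0.00000j. P_6(cos γ) = -0.025543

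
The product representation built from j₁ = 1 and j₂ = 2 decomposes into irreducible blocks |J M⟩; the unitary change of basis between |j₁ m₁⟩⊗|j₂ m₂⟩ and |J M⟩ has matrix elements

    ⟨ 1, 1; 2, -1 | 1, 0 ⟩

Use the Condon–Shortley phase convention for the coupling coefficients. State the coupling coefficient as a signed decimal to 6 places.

+√(3/10) = +0.547723

j₁+j₂−J=2  J+j₁−j₂=0  J−j₁+j₂=2  j₁+j₂+J+1=5
(j₁±m₁, j₂±m₂, J±M) = (2,0,1,3,1,1)
P² = 6/5
sum k=0..0:
  [0] +1/2 = 1/2
S = 1/2
C² = P²·S² = 3/10 ; C = +0.547723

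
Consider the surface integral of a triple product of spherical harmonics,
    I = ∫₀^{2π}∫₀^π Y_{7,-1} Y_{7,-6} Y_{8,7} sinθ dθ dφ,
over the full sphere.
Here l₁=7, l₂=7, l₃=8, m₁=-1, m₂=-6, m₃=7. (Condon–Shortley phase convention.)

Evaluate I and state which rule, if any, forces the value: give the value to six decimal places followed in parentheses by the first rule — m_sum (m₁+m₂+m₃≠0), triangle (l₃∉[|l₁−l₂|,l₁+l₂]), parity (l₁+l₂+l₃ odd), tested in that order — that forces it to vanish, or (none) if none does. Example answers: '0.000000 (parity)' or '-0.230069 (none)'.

Rules hold: Σm=0, L=22 even, 0≤8≤14.
N = 15·15·17 = 3825
Δ = 6!·8!·8!/23! = 1/22086194130
Racah Σ t=0..6: t=0:+1/18289152000 t=1:−1/248832000 t=2:+1/24883200 t=3:−1/11943936 t=4:+1/24883200 t=5:−1/248832000 t=6:+1/18289152000 = -11/975421440
⇒ 3j(7 7 8; 0 0 0)² = 1750/289731, sgn -1
Racah Σ t=0..1: t=0:+1/146313216000 t=1:−1/24385536000 = -1/29262643200
⇒ 3j(7 7 8; -1 -6 7)² = 650/52003, sgn +1
4πI² = N·(3j₀)²·(3jₘ)² = 937500/3246473
I = -1·√(0.288775/4π) = -0.15159149
No selection rule forces the value: the integral is nonzero (none).

-0.151591 (none)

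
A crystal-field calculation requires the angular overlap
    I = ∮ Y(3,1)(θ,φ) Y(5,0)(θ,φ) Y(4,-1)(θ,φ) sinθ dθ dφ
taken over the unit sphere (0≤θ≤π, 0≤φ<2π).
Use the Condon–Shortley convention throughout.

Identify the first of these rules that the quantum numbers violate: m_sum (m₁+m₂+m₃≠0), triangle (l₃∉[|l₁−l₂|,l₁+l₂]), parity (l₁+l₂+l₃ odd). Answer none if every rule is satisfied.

Σmᵢ = 0  ✓
l₃∈[|l₁−l₂|,l₁+l₂]=[2,8], have l₃=4  ✓
Σlᵢ = 12 ⇒ even  ✓

none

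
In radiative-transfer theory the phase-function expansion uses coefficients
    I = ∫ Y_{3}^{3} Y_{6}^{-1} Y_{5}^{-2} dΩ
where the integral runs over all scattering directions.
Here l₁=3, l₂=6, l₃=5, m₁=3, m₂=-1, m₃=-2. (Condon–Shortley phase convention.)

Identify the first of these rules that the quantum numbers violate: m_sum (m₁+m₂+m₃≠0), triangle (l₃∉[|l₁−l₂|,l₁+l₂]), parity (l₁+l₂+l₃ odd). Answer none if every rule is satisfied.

none

Σmᵢ = 0  ✓
l₃∈[|l₁−l₂|,l₁+l₂]=[3,9], have l₃=5  ✓
Σlᵢ = 14 ⇒ even  ✓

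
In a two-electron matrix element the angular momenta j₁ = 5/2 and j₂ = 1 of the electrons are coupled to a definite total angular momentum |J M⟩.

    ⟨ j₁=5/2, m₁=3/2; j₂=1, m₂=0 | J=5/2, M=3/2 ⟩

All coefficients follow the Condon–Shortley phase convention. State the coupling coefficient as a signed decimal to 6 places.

+√(9/35) = +0.507093

√[6·1!4!1!/7! · 4!1!1!1!4!1!] = √(576/35)
  +(−1)^0/∏(0,1,1,1,3,0)! = 1/6  (running 1/6)
  +(−1)^1/∏(1,0,0,0,4,1)! = -1/24  (running 1/8)
⟨..|..⟩ = √(576/35)·(1/8) = +0.507093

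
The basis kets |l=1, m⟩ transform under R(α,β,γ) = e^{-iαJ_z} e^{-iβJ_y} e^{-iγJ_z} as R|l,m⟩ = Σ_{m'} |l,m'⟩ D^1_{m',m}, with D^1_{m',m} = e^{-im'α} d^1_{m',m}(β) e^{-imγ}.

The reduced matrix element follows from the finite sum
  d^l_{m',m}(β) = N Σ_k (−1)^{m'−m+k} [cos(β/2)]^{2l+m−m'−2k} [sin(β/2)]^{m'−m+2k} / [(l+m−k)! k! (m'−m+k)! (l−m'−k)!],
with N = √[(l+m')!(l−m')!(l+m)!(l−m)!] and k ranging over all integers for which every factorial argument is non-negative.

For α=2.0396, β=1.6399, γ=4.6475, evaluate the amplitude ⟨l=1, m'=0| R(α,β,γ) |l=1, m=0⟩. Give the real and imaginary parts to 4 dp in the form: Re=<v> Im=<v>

Re=-0.0690 Im=0.0000

Split into d^1_{0,0}(β=1.6399) × two z-phases.
Half-angle: c=0.682258, s=0.731112. N=√(1·1·1·1)=1.000000
k∈{0,1} keeps every argument non-negative
  k=0: (−1)^0·1.0000/(1)·0.6823^2·0.7311^0 = +0.465476
  k=1: (−1)^1·1.0000/(1)·0.6823^0·0.7311^2 = -0.534524
d^1_{0,0}(1.6399) = +0.465476 -0.534524 = -0.069049
Attach z-rotation phases: D = e^{-i(0)(2.0396)}·(-0.069049)·e^{-i(0)(4.6475)} = -0.069049+0.000000i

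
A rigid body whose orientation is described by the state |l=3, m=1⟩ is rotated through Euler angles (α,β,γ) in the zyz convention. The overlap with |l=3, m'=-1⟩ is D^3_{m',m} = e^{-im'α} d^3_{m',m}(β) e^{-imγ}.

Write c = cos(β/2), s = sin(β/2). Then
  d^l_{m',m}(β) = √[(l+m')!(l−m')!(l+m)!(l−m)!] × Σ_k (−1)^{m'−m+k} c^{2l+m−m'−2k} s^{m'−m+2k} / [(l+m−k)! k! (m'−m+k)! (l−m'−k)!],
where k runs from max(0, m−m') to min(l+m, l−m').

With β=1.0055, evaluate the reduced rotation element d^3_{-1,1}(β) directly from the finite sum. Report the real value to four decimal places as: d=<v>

d^3_{-1,1}(β=1.0055) via the finite sum:
With c≡cos(β/2)=0.876261 and s≡sin(β/2)=0.481837, N=[2·24·24·2]^{1/2}=48.000000
Admissible k: 2..4 (factorial args all ≥0)
  k=2: (−1)^0·48.0000/(8)·0.8763^4·0.4818^2 = +0.821269
  k=3: (−1)^1·48.0000/(6)·0.8763^2·0.4818^4 = -0.331099
  k=4: (−1)^2·48.0000/(48)·0.8763^0·0.4818^6 = +0.012514
d^3_{-1,1}(1.0055) = +0.821269 -0.331099 +0.012514 = +0.502684

d=0.5027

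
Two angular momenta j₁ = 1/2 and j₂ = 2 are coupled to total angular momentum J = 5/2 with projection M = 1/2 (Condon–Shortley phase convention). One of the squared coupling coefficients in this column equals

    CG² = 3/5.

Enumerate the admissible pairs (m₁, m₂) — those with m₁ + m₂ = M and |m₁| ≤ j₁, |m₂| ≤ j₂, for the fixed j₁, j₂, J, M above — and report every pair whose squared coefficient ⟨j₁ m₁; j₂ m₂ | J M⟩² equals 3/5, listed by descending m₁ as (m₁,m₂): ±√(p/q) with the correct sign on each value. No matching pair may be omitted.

Admissible pairs with m₁+m₂ = M = 1/2: (-1/2,1), (1/2,0)
  (m₁,m₂)=(1/2,0): CG² = 3/5, CG = +√(3/5)   ← matches the target
  (m₁,m₂)=(-1/2,1): CG² = 2/5, CG = +√(2/5)
Pairs with CG² = 3/5: (1/2,0): +√(3/5)

(1/2,0): +√(3/5)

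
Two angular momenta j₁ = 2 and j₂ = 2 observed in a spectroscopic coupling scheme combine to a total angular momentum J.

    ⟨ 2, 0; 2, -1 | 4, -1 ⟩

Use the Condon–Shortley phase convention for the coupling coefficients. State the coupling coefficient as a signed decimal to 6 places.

+0.654654  (= +√(3/7))

√[9·0!4!4!/9! · 2!2!1!3!3!5!] = √(1728/7)
  +(−1)^0/∏(0,0,2,1,2,3)! = 1/24  (running 1/24)
⟨..|..⟩ = √(1728/7)·(1/24) = +0.654654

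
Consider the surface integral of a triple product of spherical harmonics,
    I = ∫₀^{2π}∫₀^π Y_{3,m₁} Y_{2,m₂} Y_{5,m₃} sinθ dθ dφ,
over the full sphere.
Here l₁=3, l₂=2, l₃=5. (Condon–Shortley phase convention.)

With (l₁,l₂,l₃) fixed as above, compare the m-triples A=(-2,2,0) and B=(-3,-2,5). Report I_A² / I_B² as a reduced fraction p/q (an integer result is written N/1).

1/42

Same 3,2,5: normalisation and zero-m 3j drop out of the ratio.
A: Δ: 0! 6! 4! / 11! → 1/2310; sum: t=0:+1/2880 = 1/2880; 3j²(3 2 5; -2 2 0) = Δ·Π!·Σ² = 1/462  (sign -1)
B: Δ: 0! 6! 4! / 11! → 1/2310; sum: t=0:+1/17280 = 1/17280; 3j²(3 2 5; -3 -2 5) = Δ·Π!·Σ² = 1/11  (sign +1)
I_A²/I_B² = (1/462)/(1/11) = 1/42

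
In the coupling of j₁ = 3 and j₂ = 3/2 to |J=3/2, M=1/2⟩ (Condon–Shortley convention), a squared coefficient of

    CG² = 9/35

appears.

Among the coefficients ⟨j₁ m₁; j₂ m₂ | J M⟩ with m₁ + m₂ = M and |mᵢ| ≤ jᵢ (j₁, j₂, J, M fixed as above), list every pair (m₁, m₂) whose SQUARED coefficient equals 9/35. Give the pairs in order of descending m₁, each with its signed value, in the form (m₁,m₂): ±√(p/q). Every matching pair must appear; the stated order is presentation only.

Admissible pairs with m₁+m₂ = M = 1/2: (-1,3/2), (0,1/2), (1,-1/2), (2,-3/2)
  (m₁,m₂)=(2,-3/2): CG² = 2/7, CG = +√(2/7)
  (m₁,m₂)=(1,-1/2): CG² = 12/35, CG = −√(12/35)
  (m₁,m₂)=(0,1/2): CG² = 9/35, CG = +√(9/35)   ← matches the target
  (m₁,m₂)=(-1,3/2): CG² = 4/35, CG = −√(4/35)
Pairs with CG² = 9/35: (0,1/2): +√(9/35)

(0,1/2): +√(9/35)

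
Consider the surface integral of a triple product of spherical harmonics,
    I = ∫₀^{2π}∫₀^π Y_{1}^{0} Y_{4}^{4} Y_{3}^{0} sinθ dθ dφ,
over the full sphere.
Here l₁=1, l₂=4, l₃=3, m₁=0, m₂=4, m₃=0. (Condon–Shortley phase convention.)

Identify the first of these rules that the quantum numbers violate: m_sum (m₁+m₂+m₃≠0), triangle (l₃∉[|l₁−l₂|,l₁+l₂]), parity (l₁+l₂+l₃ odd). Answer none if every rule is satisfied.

m_sum

m₁+m₂+m₃ = 0 + 4 + 0 = 4  ✗
triangle: |1−4|=3 ≤ l₃=3 ≤ 1+4=5
parity: l₁+l₂+l₃ = 8 is even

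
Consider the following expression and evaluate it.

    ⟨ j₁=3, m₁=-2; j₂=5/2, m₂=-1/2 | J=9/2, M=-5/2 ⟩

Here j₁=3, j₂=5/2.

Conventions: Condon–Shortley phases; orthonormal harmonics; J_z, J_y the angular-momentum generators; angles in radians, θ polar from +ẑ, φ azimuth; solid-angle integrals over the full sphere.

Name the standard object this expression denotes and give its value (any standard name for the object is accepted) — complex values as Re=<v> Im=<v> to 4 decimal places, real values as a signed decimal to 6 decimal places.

This is a Clebsch–Gordan (vector-coupling) coefficient.
triangle: 1!·5!·4!/11! = 2880/39916800
(j±m)!: 1!·5!·2!·3!·2!·7! = 14515200
prefactor² = (2J+1)·Δ·N² = 115200/11
  k=0: +1/(0!·1!·5!·2!·0!·2!) = 1/480
  k=1: −1/(1!·0!·4!·1!·1!·3!) = -1/144
Σ = -7/1440  ⇒  CG² = 115200/11·(-7/1440)² = 49/198
CG = −√(49/198) = -0.497468

Clebsch–Gordan coefficient, −√(49/198) ≈ -0.497468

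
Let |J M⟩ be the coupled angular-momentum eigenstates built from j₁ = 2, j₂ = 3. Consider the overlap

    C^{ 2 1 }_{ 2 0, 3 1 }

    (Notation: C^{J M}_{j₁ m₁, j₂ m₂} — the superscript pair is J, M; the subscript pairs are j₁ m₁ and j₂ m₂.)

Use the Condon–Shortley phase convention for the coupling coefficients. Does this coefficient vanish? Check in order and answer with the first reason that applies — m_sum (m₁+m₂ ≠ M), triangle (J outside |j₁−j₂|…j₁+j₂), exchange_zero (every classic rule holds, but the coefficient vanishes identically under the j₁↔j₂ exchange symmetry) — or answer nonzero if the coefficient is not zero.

nonzero

m-sum: m₁+m₂ = 0+1 = 1, M = 1  ✓
triangle: |j₁−j₂| = 1 ≤ J = 2 ≤ j₁+j₂ = 5  ✓
exchange: j₁≠j₂ or m₁≠m₂ — the exchange symmetry imposes no constraint here
value check: CG = +√(1/7) = +0.377964 ≠ 0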